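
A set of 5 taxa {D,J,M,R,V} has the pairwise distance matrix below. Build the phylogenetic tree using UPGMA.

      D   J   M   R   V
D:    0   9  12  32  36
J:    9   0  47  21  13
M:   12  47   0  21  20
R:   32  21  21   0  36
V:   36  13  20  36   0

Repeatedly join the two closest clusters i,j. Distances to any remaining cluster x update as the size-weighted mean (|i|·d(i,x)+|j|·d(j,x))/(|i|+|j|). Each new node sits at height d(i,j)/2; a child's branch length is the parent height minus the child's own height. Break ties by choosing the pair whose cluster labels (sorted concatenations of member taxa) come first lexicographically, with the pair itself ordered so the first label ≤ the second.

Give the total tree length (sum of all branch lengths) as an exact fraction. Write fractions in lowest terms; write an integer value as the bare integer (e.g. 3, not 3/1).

221/4

step 1: merge (D,J) at d=9; branch lengths D→9/2, J→9/2; new cluster DJ
  updated: d(DJ,M)=59/2, d(DJ,R)=53/2, d(DJ,V)=49/2
step 2: merge (M,V) at d=20; branch lengths M→10, V→10; new cluster MV
  updated: d(DJ,MV)=27, d(MV,R)=57/2
step 3: merge (DJ,R) at d=53/2; branch lengths DJ→35/4, R→53/4; new cluster DJR
  updated: d(DJR,MV)=55/2
step 4: merge (DJR,MV) at d=55/2; branch lengths DJR→1/2, MV→15/4; new cluster DJMRV
final tree: (((D:9/2,J:9/2):35/4,R:53/4):1/2,(M:10,V:10):15/4)
total length: 221/4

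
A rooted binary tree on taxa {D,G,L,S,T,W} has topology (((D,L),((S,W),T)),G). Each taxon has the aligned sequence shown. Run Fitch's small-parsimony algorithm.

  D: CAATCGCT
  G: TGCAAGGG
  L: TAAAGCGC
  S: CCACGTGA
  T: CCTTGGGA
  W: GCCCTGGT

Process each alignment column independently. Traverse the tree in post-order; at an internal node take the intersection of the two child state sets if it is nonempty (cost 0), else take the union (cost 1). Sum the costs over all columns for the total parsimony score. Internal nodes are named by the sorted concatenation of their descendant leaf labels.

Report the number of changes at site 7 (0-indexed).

DL@0: {C} ∪ {T} = {C,T} (union, +1)
SW@0: {C} ∪ {G} = {C,G} (union, +1)
STW@0: {C,G} ∩ {C} = {C} (intersection, +0)
DLSTW@0: {C,T} ∩ {C} = {C} (intersection, +0)
DGLSTW@0: {C} ∪ {T} = {C,T} (union, +1)
DL@1: {A} ∩ {A} = {A} (intersection, +0)
SW@1: {C} ∩ {C} = {C} (intersection, +0)
STW@1: {C} ∩ {C} = {C} (intersection, +0)
DLSTW@1: {A} ∪ {C} = {A,C} (union, +1)
DGLSTW@1: {A,C} ∪ {G} = {A,C,G} (union, +1)
DL@2: {A} ∩ {A} = {A} (intersection, +0)
SW@2: {A} ∪ {C} = {A,C} (union, +1)
STW@2: {A,C} ∪ {T} = {A,C,T} (union, +1)
DLSTW@2: {A} ∩ {A,C,T} = {A} (intersection, +0)
DGLSTW@2: {A} ∪ {C} = {A,C} (union, +1)
DL@3: {T} ∪ {A} = {A,T} (union, +1)
SW@3: {C} ∩ {C} = {C} (intersection, +0)
STW@3: {C} ∪ {T} = {C,T} (union, +1)
DLSTW@3: {A,T} ∩ {C,T} = {T} (intersection, +0)
DGLSTW@3: {T} ∪ {A} = {A,T} (union, +1)
DL@4: {C} ∪ {G} = {C,G} (union, +1)
SW@4: {G} ∪ {T} = {G,T} (union, +1)
STW@4: {G,T} ∩ {G} = {G} (intersection, +0)
DLSTW@4: {C,G} ∩ {G} = {G} (intersection, +0)
DGLSTW@4: {G} ∪ {A} = {A,G} (union, +1)
DL@5: {G} ∪ {C} = {C,G} (union, +1)
SW@5: {T} ∪ {G} = {G,T} (union, +1)
STW@5: {G,T} ∩ {G} = {G} (intersection, +0)
DLSTW@5: {C,G} ∩ {G} = {G} (intersection, +0)
DGLSTW@5: {G} ∩ {G} = {G} (intersection, +0)
DL@6: {C} ∪ {G} = {C,G} (union, +1)
SW@6: {G} ∩ {G} = {G} (intersection, +0)
STW@6: {G} ∩ {G} = {G} (intersection, +0)
DLSTW@6: {C,G} ∩ {G} = {G} (intersection, +0)
DGLSTW@6: {G} ∩ {G} = {G} (intersection, +0)
DL@7: {T} ∪ {C} = {C,T} (union, +1)
SW@7: {A} ∪ {T} = {A,T} (union, +1)
STW@7: {A,T} ∩ {A} = {A} (intersection, +0)
DLSTW@7: {C,T} ∪ {A} = {A,C,T} (union, +1)
DGLSTW@7: {A,C,T} ∪ {G} = {A,C,G,T} (union, +1)
per-site changes: [3, 2, 3, 3, 3, 2, 1, 4]; total = 21

4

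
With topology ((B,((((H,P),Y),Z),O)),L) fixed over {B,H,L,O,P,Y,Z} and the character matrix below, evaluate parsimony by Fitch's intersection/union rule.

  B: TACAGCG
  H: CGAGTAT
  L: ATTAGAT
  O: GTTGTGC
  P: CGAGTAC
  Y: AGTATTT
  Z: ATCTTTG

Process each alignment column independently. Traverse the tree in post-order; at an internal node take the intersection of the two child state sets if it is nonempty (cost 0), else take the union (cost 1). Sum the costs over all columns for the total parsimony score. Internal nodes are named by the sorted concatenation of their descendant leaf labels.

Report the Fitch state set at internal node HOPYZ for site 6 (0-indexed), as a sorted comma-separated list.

C,G,T

site 0, node HP: H={C} ∩ P={C} → {C} (+0)
site 0, node HPY: HP={C} ∪ Y={A} → {A,C} (+1)
site 0, node HPYZ: HPY={A,C} ∩ Z={A} → {A} (+0)
site 0, node HOPYZ: HPYZ={A} ∪ O={G} → {A,G} (+1)
site 0, node BHOPYZ: B={T} ∪ HOPYZ={A,G} → {A,G,T} (+1)
site 0, node BHLOPYZ: BHOPYZ={A,G,T} ∩ L={A} → {A} (+0)
site 1, node HP: H={G} ∩ P={G} → {G} (+0)
site 1, node HPY: HP={G} ∩ Y={G} → {G} (+0)
site 1, node HPYZ: HPY={G} ∪ Z={T} → {G,T} (+1)
site 1, node HOPYZ: HPYZ={G,T} ∩ O={T} → {T} (+0)
site 1, node BHOPYZ: B={A} ∪ HOPYZ={T} → {A,T} (+1)
site 1, node BHLOPYZ: BHOPYZ={A,T} ∩ L={T} → {T} (+0)
site 2, node HP: H={A} ∩ P={A} → {A} (+0)
site 2, node HPY: HP={A} ∪ Y={T} → {A,T} (+1)
site 2, node HPYZ: HPY={A,T} ∪ Z={C} → {A,C,T} (+1)
site 2, node HOPYZ: HPYZ={A,C,T} ∩ O={T} → {T} (+0)
site 2, node BHOPYZ: B={C} ∪ HOPYZ={T} → {C,T} (+1)
site 2, node BHLOPYZ: BHOPYZ={C,T} ∩ L={T} → {T} (+0)
site 3, node HP: H={G} ∩ P={G} → {G} (+0)
site 3, node HPY: HP={G} ∪ Y={A} → {A,G} (+1)
site 3, node HPYZ: HPY={A,G} ∪ Z={T} → {A,G,T} (+1)
site 3, node HOPYZ: HPYZ={A,G,T} ∩ O={G} → {G} (+0)
site 3, node BHOPYZ: B={A} ∪ HOPYZ={G} → {A,G} (+1)
site 3, node BHLOPYZ: BHOPYZ={A,G} ∩ L={A} → {A} (+0)
site 4, node HP: H={T} ∩ P={T} → {T} (+0)
site 4, node HPY: HP={T} ∩ Y={T} → {T} (+0)
site 4, node HPYZ: HPY={T} ∩ Z={T} → {T} (+0)
site 4, node HOPYZ: HPYZ={T} ∩ O={T} → {T} (+0)
site 4, node BHOPYZ: B={G} ∪ HOPYZ={T} → {G,T} (+1)
site 4, node BHLOPYZ: BHOPYZ={G,T} ∩ L={G} → {G} (+0)
site 5, node HP: H={A} ∩ P={A} → {A} (+0)
site 5, node HPY: HP={A} ∪ Y={T} → {A,T} (+1)
site 5, node HPYZ: HPY={A,T} ∩ Z={T} → {T} (+0)
site 5, node HOPYZ: HPYZ={T} ∪ O={G} → {G,T} (+1)
site 5, node BHOPYZ: B={C} ∪ HOPYZ={G,T} → {C,G,T} (+1)
site 5, node BHLOPYZ: BHOPYZ={C,G,T} ∪ L={A} → {A,C,G,T} (+1)
site 6, node HP: H={T} ∪ P={C} → {C,T} (+1)
site 6, node HPY: HP={C,T} ∩ Y={T} → {T} (+0)
site 6, node HPYZ: HPY={T} ∪ Z={G} → {G,T} (+1)
site 6, node HOPYZ: HPYZ={G,T} ∪ O={C} → {C,G,T} (+1)
site 6, node BHOPYZ: B={G} ∩ HOPYZ={C,G,T} → {G} (+0)
site 6, node BHLOPYZ: BHOPYZ={G} ∪ L={T} → {G,T} (+1)
per-site changes: [3, 2, 3, 3, 1, 4, 4]; total = 20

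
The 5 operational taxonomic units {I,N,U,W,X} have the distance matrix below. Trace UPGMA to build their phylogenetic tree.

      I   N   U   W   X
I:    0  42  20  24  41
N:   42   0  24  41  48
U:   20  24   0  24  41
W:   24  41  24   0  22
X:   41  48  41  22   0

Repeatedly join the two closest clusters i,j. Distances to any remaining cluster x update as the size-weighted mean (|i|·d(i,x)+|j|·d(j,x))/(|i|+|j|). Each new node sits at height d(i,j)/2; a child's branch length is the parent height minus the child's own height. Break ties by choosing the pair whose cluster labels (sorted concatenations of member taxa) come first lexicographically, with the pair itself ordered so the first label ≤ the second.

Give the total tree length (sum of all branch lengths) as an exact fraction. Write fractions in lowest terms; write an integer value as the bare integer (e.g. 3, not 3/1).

76

1. join I+U (d=20) ⇒ IU; edges |I|=10, |U|=10
  updated: d(IU,N)=33, d(IU,W)=24, d(IU,X)=41
2. join W+X (d=22) ⇒ WX; edges |W|=11, |X|=11
  updated: d(IU,WX)=65/2, d(N,WX)=89/2
3. join IU+WX (d=65/2) ⇒ IUWX; edges |IU|=25/4, |WX|=21/4
  updated: d(IUWX,N)=155/4
4. join IUWX+N (d=155/4) ⇒ INUWX; edges |IUWX|=25/8, |N|=155/8
final tree: (((I:10,U:10):25/4,(W:11,X:11):21/4):25/8,N:155/8)
total length: 76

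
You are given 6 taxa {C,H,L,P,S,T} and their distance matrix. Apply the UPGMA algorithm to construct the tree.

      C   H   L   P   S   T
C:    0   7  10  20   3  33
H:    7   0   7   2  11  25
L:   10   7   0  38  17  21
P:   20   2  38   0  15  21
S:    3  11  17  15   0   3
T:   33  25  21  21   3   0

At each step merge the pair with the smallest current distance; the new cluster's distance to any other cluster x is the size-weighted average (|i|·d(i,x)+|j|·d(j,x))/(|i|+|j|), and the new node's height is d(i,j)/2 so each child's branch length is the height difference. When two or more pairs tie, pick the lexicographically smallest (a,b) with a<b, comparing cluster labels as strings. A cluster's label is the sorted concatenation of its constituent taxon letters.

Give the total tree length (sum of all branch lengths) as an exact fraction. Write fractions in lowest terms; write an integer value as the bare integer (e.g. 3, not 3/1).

1. join H+P (d=2) ⇒ HP; edges |H|=1, |P|=1
  updated: d(C,HP)=27/2, d(HP,L)=45/2, d(HP,S)=13, d(HP,T)=23
2. join C+S (d=3) ⇒ CS; edges |C|=3/2, |S|=3/2
  updated: d(CS,HP)=53/4, d(CS,L)=27/2, d(CS,T)=18
3. join CS+HP (d=53/4) ⇒ CHPS; edges |CS|=41/8, |HP|=45/8
  updated: d(CHPS,L)=18, d(CHPS,T)=41/2
4. join CHPS+L (d=18) ⇒ CHLPS; edges |CHPS|=19/8, |L|=9
  updated: d(CHLPS,T)=103/5
5. join CHLPS+T (d=103/5) ⇒ CHLPST; edges |CHLPS|=13/10, |T|=103/10
final tree: ((((C:3/2,S:3/2):41/8,(H:1,P:1):45/8):19/8,L:9):13/10,T:103/10)
total length: 1549/40

1549/40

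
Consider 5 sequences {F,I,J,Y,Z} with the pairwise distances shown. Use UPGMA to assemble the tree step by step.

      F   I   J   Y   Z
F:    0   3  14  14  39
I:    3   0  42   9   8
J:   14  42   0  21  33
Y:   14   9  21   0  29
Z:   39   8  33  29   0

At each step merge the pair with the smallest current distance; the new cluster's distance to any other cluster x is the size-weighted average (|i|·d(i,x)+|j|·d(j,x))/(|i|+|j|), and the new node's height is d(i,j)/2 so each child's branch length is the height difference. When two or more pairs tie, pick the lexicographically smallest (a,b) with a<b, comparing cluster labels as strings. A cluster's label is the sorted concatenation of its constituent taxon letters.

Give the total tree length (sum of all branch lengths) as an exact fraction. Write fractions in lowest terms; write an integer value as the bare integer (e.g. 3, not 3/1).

iteration 1: select F,I (d=3); attach at lengths (3/2, 3/2); label the merged cluster FI
  updated: d(FI,J)=28, d(FI,Y)=23/2, d(FI,Z)=47/2
iteration 2: select FI,Y (d=23/2); attach at lengths (17/4, 23/4); label the merged cluster FIY
  updated: d(FIY,J)=77/3, d(FIY,Z)=76/3
iteration 3: select FIY,Z (d=76/3); attach at lengths (83/12, 38/3); label the merged cluster FIYZ
  updated: d(FIYZ,J)=55/2
iteration 4: select FIYZ,J (d=55/2); attach at lengths (13/12, 55/4); label the merged cluster FIJYZ
final tree: ((((F:3/2,I:3/2):17/4,Y:23/4):83/12,Z:38/3):13/12,J:55/4)
total length: 569/12

569/12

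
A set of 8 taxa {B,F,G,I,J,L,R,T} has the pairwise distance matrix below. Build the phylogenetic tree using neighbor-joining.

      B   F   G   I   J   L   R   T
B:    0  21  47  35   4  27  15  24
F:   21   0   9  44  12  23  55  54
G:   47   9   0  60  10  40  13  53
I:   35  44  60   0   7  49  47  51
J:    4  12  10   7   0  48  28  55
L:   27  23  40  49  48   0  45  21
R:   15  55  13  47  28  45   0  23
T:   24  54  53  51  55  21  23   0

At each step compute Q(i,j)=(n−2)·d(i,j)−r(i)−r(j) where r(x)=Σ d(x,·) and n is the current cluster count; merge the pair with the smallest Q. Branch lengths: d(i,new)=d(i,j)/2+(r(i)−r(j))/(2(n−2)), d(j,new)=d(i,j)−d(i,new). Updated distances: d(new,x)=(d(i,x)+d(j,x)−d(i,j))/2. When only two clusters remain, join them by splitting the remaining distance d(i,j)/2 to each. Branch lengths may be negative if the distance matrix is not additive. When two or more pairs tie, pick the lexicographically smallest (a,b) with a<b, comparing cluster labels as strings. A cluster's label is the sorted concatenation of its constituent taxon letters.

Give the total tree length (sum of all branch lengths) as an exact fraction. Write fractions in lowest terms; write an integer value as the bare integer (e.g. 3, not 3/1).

3051/32

step 1: merge (I,J) at d=7, Q=-415; branch lengths I→57/4, J→-29/4; new cluster IJ
  updated: d(B,IJ)=16, d(F,IJ)=49/2, d(G,IJ)=63/2, d(IJ,L)=45, d(IJ,R)=34, d(IJ,T)=99/2
step 2: merge (F,G) at d=9, Q=-335; branch lengths F→19/5, G→26/5; new cluster FG
  updated: d(B,FG)=59/2, d(FG,IJ)=47/2, d(FG,L)=27, d(FG,R)=59/2, d(FG,T)=49
step 3: merge (L,T) at d=21, Q=-495/2; branch lengths L→165/16, T→171/16; new cluster LT
  updated: d(B,LT)=15, d(FG,LT)=55/2, d(IJ,LT)=147/4, d(LT,R)=47/2
step 4: merge (FG,IJ) at d=47/2, Q=-599/4; branch lengths FG→281/24, IJ→283/24; new cluster FGIJ
  updated: d(B,FGIJ)=11, d(FGIJ,LT)=163/8, d(FGIJ,R)=20
step 5: merge (B,FGIJ) at d=11, Q=-563/8; branch lengths B→93/32, FGIJ→259/32; new cluster BFGIJ
  updated: d(BFGIJ,LT)=195/16, d(BFGIJ,R)=12
step 6: merge (BFGIJ,LT) at d=195/16, Q=-763/16; branch lengths BFGIJ→11/32, LT→379/32; new cluster BFGIJLT
  updated: d(BFGIJLT,R)=373/32
step 7: merge (BFGIJLT,R) at d=373/32; branch lengths BFGIJLT→373/64, R→373/64; new cluster BFGIJLRT
final tree: (((B:93/32,((F:19/5,G:26/5):281/24,(I:57/4,J:-29/4):283/24):259/32):11/32,(L:165/16,T:171/16):379/32):373/64,R:373/64)
total length: 3051/32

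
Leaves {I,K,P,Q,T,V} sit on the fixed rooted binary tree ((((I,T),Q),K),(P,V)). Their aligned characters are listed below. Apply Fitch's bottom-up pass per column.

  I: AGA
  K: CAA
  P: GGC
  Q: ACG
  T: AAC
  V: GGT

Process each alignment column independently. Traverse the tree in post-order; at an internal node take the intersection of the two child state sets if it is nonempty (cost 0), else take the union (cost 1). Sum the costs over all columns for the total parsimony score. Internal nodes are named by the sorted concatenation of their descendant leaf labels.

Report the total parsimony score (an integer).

9

[col 0] IT: children I:{A}, T:{A} ∩→ {A}; cost 0
[col 0] IQT: children IT:{A}, Q:{A} ∩→ {A}; cost 0
[col 0] IKQT: children IQT:{A}, K:{C} ∪→ {A,C}; cost 1
[col 0] PV: children P:{G}, V:{G} ∩→ {G}; cost 0
[col 0] IKPQTV: children IKQT:{A,C}, PV:{G} ∪→ {A,C,G}; cost 1
[col 1] IT: children I:{G}, T:{A} ∪→ {A,G}; cost 1
[col 1] IQT: children IT:{A,G}, Q:{C} ∪→ {A,C,G}; cost 1
[col 1] IKQT: children IQT:{A,C,G}, K:{A} ∩→ {A}; cost 0
[col 1] PV: children P:{G}, V:{G} ∩→ {G}; cost 0
[col 1] IKPQTV: children IKQT:{A}, PV:{G} ∪→ {A,G}; cost 1
[col 2] IT: children I:{A}, T:{C} ∪→ {A,C}; cost 1
[col 2] IQT: children IT:{A,C}, Q:{G} ∪→ {A,C,G}; cost 1
[col 2] IKQT: children IQT:{A,C,G}, K:{A} ∩→ {A}; cost 0
[col 2] PV: children P:{C}, V:{T} ∪→ {C,T}; cost 1
[col 2] IKPQTV: children IKQT:{A}, PV:{C,T} ∪→ {A,C,T}; cost 1
per-site changes: [2, 3, 4]; total = 9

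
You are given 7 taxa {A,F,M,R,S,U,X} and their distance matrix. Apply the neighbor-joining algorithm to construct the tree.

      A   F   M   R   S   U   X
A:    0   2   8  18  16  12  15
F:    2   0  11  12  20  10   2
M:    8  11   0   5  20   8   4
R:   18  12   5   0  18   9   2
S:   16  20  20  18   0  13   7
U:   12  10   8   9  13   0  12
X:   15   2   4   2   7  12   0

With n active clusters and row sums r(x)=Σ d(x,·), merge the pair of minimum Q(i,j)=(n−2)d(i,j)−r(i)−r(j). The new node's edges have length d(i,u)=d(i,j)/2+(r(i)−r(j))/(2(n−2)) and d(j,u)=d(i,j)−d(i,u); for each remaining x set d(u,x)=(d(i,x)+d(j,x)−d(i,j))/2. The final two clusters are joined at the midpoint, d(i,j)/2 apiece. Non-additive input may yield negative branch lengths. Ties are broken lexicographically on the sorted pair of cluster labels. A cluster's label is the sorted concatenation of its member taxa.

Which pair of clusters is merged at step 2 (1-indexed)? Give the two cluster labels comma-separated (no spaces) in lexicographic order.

step 1: merge (A,F) at d=2, Q=-118; branch lengths A→12/5, F→-2/5; new cluster AF
  updated: d(AF,M)=17/2, d(AF,R)=14, d(AF,S)=17, d(AF,U)=10, d(AF,X)=15/2
step 2: merge (S,X) at d=7, Q=-159/2; branch lengths S→141/16, X→-29/16; new cluster SX
  updated: d(AF,SX)=35/4, d(M,SX)=17/2, d(R,SX)=13/2, d(SX,U)=9
step 3: merge (M,R) at d=5, Q=-99/2; branch lengths M→7/4, R→13/4; new cluster MR
  updated: d(AF,MR)=35/4, d(MR,SX)=5, d(MR,U)=6
step 4: merge (AF,SX) at d=35/4, Q=-131/4; branch lengths AF→89/16, SX→51/16; new cluster AFSX
  updated: d(AFSX,MR)=5/2, d(AFSX,U)=41/8
step 5: merge (AFSX,MR) at d=5/2, Q=-109/8; branch lengths AFSX→13/16, MR→27/16; new cluster AFMRSX
  updated: d(AFMRSX,U)=69/16
step 6: merge (AFMRSX,U) at d=69/16; branch lengths AFMRSX→69/32, U→69/32; new cluster AFMRSUX
final tree: ((((A:12/5,F:-2/5):89/16,(S:141/16,X:-29/16):51/16):13/16,(M:7/4,R:13/4):27/16):69/32,U:69/32)
total length: 473/16

S,X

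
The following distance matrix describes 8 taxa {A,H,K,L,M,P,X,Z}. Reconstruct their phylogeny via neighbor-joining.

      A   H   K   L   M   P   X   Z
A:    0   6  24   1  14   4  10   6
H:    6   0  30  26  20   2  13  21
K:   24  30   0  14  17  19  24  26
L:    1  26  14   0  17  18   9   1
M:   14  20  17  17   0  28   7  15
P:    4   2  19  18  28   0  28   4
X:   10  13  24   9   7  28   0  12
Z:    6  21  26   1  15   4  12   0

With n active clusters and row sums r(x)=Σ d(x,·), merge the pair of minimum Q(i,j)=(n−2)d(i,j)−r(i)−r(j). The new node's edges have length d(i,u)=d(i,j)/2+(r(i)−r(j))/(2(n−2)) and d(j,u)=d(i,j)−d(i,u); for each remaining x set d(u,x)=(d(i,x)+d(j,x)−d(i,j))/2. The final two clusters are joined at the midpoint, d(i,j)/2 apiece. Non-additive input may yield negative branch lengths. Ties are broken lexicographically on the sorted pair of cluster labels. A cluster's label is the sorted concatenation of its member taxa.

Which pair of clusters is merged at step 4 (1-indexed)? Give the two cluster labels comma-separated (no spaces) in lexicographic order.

K,MX

1. join H+P (d=2, Q=-209) ⇒ HP; edges |H|=9/4, |P|=-1/4
  updated: d(A,HP)=4, d(HP,K)=47/2, d(HP,L)=21, d(HP,M)=23, d(HP,X)=39/2, d(HP,Z)=23/2
2. join A+HP (d=4, Q=-283/2) ⇒ AHP; edges |A|=-47/20, |HP|=127/20
  updated: d(AHP,K)=87/4, d(AHP,L)=9, d(AHP,M)=33/2, d(AHP,X)=51/4, d(AHP,Z)=27/4
3. join M+X (d=7, Q=-437/4) ⇒ MX; edges |M|=143/32, |X|=81/32
  updated: d(AHP,MX)=89/8, d(K,MX)=17, d(L,MX)=19/2, d(MX,Z)=10
4. join K+MX (d=17, Q=-603/8) ⇒ KMX; edges |K|=219/16, |MX|=53/16
  updated: d(AHP,KMX)=127/16, d(KMX,L)=13/4, d(KMX,Z)=19/2
5. join AHP+KMX (d=127/16, Q=-57/2) ⇒ AHKMPX; edges |AHP|=151/32, |KMX|=103/32
  updated: d(AHKMPX,L)=69/32, d(AHKMPX,Z)=133/32
6. join AHKMPX+L (d=69/32, Q=-117/16) ⇒ AHKLMPX; edges |AHKMPX|=85/32, |L|=-1/2
  updated: d(AHKLMPX,Z)=3/2
7. join AHKLMPX+Z (d=3/2) ⇒ AHKLMPXZ; edges |AHKLMPX|=3/4, |Z|=3/4
final tree: ((((A:-47/20,(H:9/4,P:-1/4):127/20):151/32,(K:219/16,(M:143/32,X:81/32):53/16):103/32):85/32,L:-1/2):3/4,Z:3/4)
total length: 1331/32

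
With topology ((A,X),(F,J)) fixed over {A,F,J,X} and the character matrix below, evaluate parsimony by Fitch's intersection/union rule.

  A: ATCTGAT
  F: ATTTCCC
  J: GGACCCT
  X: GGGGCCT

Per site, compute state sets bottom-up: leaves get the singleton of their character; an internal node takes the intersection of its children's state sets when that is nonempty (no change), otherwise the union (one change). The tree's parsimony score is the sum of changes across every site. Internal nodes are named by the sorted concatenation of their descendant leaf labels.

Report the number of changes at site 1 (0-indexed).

AX@0: {A} ∪ {G} = {A,G} (union, +1)
FJ@0: {A} ∪ {G} = {A,G} (union, +1)
AFJX@0: {A,G} ∩ {A,G} = {A,G} (intersection, +0)
AX@1: {T} ∪ {G} = {G,T} (union, +1)
FJ@1: {T} ∪ {G} = {G,T} (union, +1)
AFJX@1: {G,T} ∩ {G,T} = {G,T} (intersection, +0)
AX@2: {C} ∪ {G} = {C,G} (union, +1)
FJ@2: {T} ∪ {A} = {A,T} (union, +1)
AFJX@2: {C,G} ∪ {A,T} = {A,C,G,T} (union, +1)
AX@3: {T} ∪ {G} = {G,T} (union, +1)
FJ@3: {T} ∪ {C} = {C,T} (union, +1)
AFJX@3: {G,T} ∩ {C,T} = {T} (intersection, +0)
AX@4: {G} ∪ {C} = {C,G} (union, +1)
FJ@4: {C} ∩ {C} = {C} (intersection, +0)
AFJX@4: {C,G} ∩ {C} = {C} (intersection, +0)
AX@5: {A} ∪ {C} = {A,C} (union, +1)
FJ@5: {C} ∩ {C} = {C} (intersection, +0)
AFJX@5: {A,C} ∩ {C} = {C} (intersection, +0)
AX@6: {T} ∩ {T} = {T} (intersection, +0)
FJ@6: {C} ∪ {T} = {C,T} (union, +1)
AFJX@6: {T} ∩ {C,T} = {T} (intersection, +0)
per-site changes: [2, 2, 3, 2, 1, 1, 1]; total = 12

2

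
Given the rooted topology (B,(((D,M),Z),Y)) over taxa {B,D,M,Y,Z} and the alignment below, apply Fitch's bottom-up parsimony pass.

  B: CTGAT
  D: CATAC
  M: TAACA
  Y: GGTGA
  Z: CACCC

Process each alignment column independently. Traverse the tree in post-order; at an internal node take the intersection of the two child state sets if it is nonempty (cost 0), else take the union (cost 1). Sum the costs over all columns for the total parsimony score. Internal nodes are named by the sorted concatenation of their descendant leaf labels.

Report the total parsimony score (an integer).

[col 0] DM: children D:{C}, M:{T} ∪→ {C,T}; cost 1
[col 0] DMZ: children DM:{C,T}, Z:{C} ∩→ {C}; cost 0
[col 0] DMYZ: children DMZ:{C}, Y:{G} ∪→ {C,G}; cost 1
[col 0] BDMYZ: children B:{C}, DMYZ:{C,G} ∩→ {C}; cost 0
[col 1] DM: children D:{A}, M:{A} ∩→ {A}; cost 0
[col 1] DMZ: children DM:{A}, Z:{A} ∩→ {A}; cost 0
[col 1] DMYZ: children DMZ:{A}, Y:{G} ∪→ {A,G}; cost 1
[col 1] BDMYZ: children B:{T}, DMYZ:{A,G} ∪→ {A,G,T}; cost 1
[col 2] DM: children D:{T}, M:{A} ∪→ {A,T}; cost 1
[col 2] DMZ: children DM:{A,T}, Z:{C} ∪→ {A,C,T}; cost 1
[col 2] DMYZ: children DMZ:{A,C,T}, Y:{T} ∩→ {T}; cost 0
[col 2] BDMYZ: children B:{G}, DMYZ:{T} ∪→ {G,T}; cost 1
[col 3] DM: children D:{A}, M:{C} ∪→ {A,C}; cost 1
[col 3] DMZ: children DM:{A,C}, Z:{C} ∩→ {C}; cost 0
[col 3] DMYZ: children DMZ:{C}, Y:{G} ∪→ {C,G}; cost 1
[col 3] BDMYZ: children B:{A}, DMYZ:{C,G} ∪→ {A,C,G}; cost 1
[col 4] DM: children D:{C}, M:{A} ∪→ {A,C}; cost 1
[col 4] DMZ: children DM:{A,C}, Z:{C} ∩→ {C}; cost 0
[col 4] DMYZ: children DMZ:{C}, Y:{A} ∪→ {A,C}; cost 1
[col 4] BDMYZ: children B:{T}, DMYZ:{A,C} ∪→ {A,C,T}; cost 1
per-site changes: [2, 2, 3, 3, 3]; total = 13

13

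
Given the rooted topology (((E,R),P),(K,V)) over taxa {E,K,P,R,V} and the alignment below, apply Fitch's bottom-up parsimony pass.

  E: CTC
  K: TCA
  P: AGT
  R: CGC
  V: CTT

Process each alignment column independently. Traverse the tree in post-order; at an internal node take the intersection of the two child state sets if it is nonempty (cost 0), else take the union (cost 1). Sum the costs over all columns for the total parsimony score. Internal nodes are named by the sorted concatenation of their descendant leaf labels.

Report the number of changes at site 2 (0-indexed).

site 0, node ER: E={C} ∩ R={C} → {C} (+0)
site 0, node EPR: ER={C} ∪ P={A} → {A,C} (+1)
site 0, node KV: K={T} ∪ V={C} → {C,T} (+1)
site 0, node EKPRV: EPR={A,C} ∩ KV={C,T} → {C} (+0)
site 1, node ER: E={T} ∪ R={G} → {G,T} (+1)
site 1, node EPR: ER={G,T} ∩ P={G} → {G} (+0)
site 1, node KV: K={C} ∪ V={T} → {C,T} (+1)
site 1, node EKPRV: EPR={G} ∪ KV={C,T} → {C,G,T} (+1)
site 2, node ER: E={C} ∩ R={C} → {C} (+0)
site 2, node EPR: ER={C} ∪ P={T} → {C,T} (+1)
site 2, node KV: K={A} ∪ V={T} → {A,T} (+1)
site 2, node EKPRV: EPR={C,T} ∩ KV={A,T} → {T} (+0)
per-site changes: [2, 3, 2]; total = 7

2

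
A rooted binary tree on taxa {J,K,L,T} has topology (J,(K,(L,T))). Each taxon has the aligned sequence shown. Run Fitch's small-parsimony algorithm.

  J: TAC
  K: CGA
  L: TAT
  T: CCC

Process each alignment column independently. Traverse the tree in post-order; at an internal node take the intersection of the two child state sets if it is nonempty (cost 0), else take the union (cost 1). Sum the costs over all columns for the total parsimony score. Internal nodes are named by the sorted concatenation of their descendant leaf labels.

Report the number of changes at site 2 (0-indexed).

2

site 0, node LT: L={T} ∪ T={C} → {C,T} (+1)
site 0, node KLT: K={C} ∩ LT={C,T} → {C} (+0)
site 0, node JKLT: J={T} ∪ KLT={C} → {C,T} (+1)
site 1, node LT: L={A} ∪ T={C} → {A,C} (+1)
site 1, node KLT: K={G} ∪ LT={A,C} → {A,C,G} (+1)
site 1, node JKLT: J={A} ∩ KLT={A,C,G} → {A} (+0)
site 2, node LT: L={T} ∪ T={C} → {C,T} (+1)
site 2, node KLT: K={A} ∪ LT={C,T} → {A,C,T} (+1)
site 2, node JKLT: J={C} ∩ KLT={A,C,T} → {C} (+0)
per-site changes: [2, 2, 2]; total = 6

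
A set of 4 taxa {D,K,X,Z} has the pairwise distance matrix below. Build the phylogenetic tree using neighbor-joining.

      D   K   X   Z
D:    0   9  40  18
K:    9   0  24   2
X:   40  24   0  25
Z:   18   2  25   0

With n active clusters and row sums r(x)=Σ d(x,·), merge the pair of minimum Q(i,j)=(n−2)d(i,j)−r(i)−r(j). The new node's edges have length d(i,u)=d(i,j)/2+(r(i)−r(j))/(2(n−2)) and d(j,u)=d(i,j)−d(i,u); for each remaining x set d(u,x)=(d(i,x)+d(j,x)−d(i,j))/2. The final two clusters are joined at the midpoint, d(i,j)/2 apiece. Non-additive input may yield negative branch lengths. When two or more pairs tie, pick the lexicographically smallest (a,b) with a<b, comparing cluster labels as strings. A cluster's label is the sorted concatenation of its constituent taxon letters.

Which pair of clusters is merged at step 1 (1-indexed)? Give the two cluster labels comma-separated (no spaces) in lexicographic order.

D,K

1. join D+K (d=9, Q=-84) ⇒ DK; edges |D|=25/2, |K|=-7/2
  updated: d(DK,X)=55/2, d(DK,Z)=11/2
2. join DK+X (d=55/2, Q=-58) ⇒ DKX; edges |DK|=4, |X|=47/2
  updated: d(DKX,Z)=3/2
3. join DKX+Z (d=3/2) ⇒ DKXZ; edges |DKX|=3/4, |Z|=3/4
final tree: (((D:25/2,K:-7/2):4,X:47/2):3/4,Z:3/4)
total length: 38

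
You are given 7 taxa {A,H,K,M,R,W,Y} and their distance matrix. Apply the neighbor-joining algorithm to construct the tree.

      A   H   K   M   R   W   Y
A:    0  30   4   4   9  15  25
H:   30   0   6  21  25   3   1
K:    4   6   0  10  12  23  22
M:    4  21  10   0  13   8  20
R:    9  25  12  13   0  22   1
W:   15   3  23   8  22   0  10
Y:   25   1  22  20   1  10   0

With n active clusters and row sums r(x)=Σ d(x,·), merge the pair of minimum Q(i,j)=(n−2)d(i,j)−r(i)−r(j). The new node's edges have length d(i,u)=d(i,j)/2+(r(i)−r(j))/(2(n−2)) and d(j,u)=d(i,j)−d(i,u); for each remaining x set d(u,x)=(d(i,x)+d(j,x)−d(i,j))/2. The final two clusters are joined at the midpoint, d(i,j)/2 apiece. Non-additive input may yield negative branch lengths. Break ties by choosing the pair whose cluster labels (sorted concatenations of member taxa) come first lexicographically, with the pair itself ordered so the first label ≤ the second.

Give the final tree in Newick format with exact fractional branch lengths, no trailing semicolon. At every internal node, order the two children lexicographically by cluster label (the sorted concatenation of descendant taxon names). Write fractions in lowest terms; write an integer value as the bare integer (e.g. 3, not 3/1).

((((A:23/24,K:73/24):73/32,M:87/32):69/32,((H:6/5,Y:-1/5):29/8,W:19/8):261/32):195/64,R:195/64)

iteration 1: select H,Y (d=1, Q=-160); attach at lengths (6/5, -1/5); label the merged cluster HY
  updated: d(A,HY)=27, d(HY,K)=27/2, d(HY,M)=20, d(HY,R)=25/2, d(HY,W)=6
iteration 2: select HY,W (d=6, Q=-129); attach at lengths (29/8, 19/8); label the merged cluster HWY
  updated: d(A,HWY)=18, d(HWY,K)=61/4, d(HWY,M)=11, d(HWY,R)=57/4
iteration 3: select A,K (d=4, Q=-257/4); attach at lengths (23/24, 73/24); label the merged cluster AK
  updated: d(AK,HWY)=117/8, d(AK,M)=5, d(AK,R)=17/2
iteration 4: select AK,M (d=5, Q=-377/8); attach at lengths (73/32, 87/32); label the merged cluster AKM
  updated: d(AKM,HWY)=165/16, d(AKM,R)=33/4
iteration 5: select AKM,HWY (d=165/16, Q=-525/16); attach at lengths (69/32, 261/32); label the merged cluster AHKMWY
  updated: d(AHKMWY,R)=195/32
iteration 6: select AHKMWY,R (d=195/32); attach at lengths (195/64, 195/64); label the merged cluster AHKMRWY
final tree: ((((A:23/24,K:73/24):73/32,M:87/32):69/32,((H:6/5,Y:-1/5):29/8,W:19/8):261/32):195/64,R:195/64)
total length: 1037/32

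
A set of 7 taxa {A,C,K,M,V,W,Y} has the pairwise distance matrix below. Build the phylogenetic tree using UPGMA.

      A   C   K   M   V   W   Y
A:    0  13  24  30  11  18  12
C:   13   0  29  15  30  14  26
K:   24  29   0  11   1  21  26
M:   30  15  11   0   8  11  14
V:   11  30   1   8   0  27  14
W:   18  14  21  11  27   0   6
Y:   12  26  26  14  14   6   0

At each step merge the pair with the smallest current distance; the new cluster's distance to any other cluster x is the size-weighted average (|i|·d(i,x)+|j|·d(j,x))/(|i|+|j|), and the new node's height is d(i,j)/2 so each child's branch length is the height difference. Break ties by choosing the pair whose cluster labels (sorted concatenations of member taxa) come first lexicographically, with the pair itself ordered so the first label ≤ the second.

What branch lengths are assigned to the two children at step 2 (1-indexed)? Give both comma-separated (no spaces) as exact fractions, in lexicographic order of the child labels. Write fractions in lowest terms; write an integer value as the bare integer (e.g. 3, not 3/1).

1. join K+V (d=1) ⇒ KV; edges |K|=1/2, |V|=1/2
  updated: d(A,KV)=35/2, d(C,KV)=59/2, d(KV,M)=19/2, d(KV,W)=24, d(KV,Y)=20
2. join W+Y (d=6) ⇒ WY; edges |W|=3, |Y|=3
  updated: d(A,WY)=15, d(C,WY)=20, d(KV,WY)=22, d(M,WY)=25/2
3. join KV+M (d=19/2) ⇒ KMV; edges |KV|=17/4, |M|=19/4
  updated: d(A,KMV)=65/3, d(C,KMV)=74/3, d(KMV,WY)=113/6
4. join A+C (d=13) ⇒ AC; edges |A|=13/2, |C|=13/2
  updated: d(AC,KMV)=139/6, d(AC,WY)=35/2
5. join AC+WY (d=35/2) ⇒ ACWY; edges |AC|=9/4, |WY|=23/4
  updated: d(ACWY,KMV)=21
6. join ACWY+KMV (d=21) ⇒ ACKMVWY; edges |ACWY|=7/4, |KMV|=23/4
final tree: (((A:13/2,C:13/2):9/4,(W:3,Y:3):23/4):7/4,((K:1/2,V:1/2):17/4,M:19/4):23/4)
total length: 89/2

3,3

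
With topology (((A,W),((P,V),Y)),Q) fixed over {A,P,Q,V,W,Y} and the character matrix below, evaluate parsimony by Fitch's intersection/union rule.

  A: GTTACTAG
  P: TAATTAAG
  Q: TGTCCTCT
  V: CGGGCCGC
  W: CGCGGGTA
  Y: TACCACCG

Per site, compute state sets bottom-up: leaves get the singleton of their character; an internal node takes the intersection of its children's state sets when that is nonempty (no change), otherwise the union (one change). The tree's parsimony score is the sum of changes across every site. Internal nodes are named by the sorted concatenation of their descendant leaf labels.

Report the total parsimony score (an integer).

27

site 0, node AW: A={G} ∪ W={C} → {C,G} (+1)
site 0, node PV: P={T} ∪ V={C} → {C,T} (+1)
site 0, node PVY: PV={C,T} ∩ Y={T} → {T} (+0)
site 0, node APVWY: AW={C,G} ∪ PVY={T} → {C,G,T} (+1)
site 0, node APQVWY: APVWY={C,G,T} ∩ Q={T} → {T} (+0)
site 1, node AW: A={T} ∪ W={G} → {G,T} (+1)
site 1, node PV: P={A} ∪ V={G} → {A,G} (+1)
site 1, node PVY: PV={A,G} ∩ Y={A} → {A} (+0)
site 1, node APVWY: AW={G,T} ∪ PVY={A} → {A,G,T} (+1)
site 1, node APQVWY: APVWY={A,G,T} ∩ Q={G} → {G} (+0)
site 2, node AW: A={T} ∪ W={C} → {C,T} (+1)
site 2, node PV: P={A} ∪ V={G} → {A,G} (+1)
site 2, node PVY: PV={A,G} ∪ Y={C} → {A,C,G} (+1)
site 2, node APVWY: AW={C,T} ∩ PVY={A,C,G} → {C} (+0)
site 2, node APQVWY: APVWY={C} ∪ Q={T} → {C,T} (+1)
site 3, node AW: A={A} ∪ W={G} → {A,G} (+1)
site 3, node PV: P={T} ∪ V={G} → {G,T} (+1)
site 3, node PVY: PV={G,T} ∪ Y={C} → {C,G,T} (+1)
site 3, node APVWY: AW={A,G} ∩ PVY={C,G,T} → {G} (+0)
site 3, node APQVWY: APVWY={G} ∪ Q={C} → {C,G} (+1)
site 4, node AW: A={C} ∪ W={G} → {C,G} (+1)
site 4, node PV: P={T} ∪ V={C} → {C,T} (+1)
site 4, node PVY: PV={C,T} ∪ Y={A} → {A,C,T} (+1)
site 4, node APVWY: AW={C,G} ∩ PVY={A,C,T} → {C} (+0)
site 4, node APQVWY: APVWY={C} ∩ Q={C} → {C} (+0)
site 5, node AW: A={T} ∪ W={G} → {G,T} (+1)
site 5, node PV: P={A} ∪ V={C} → {A,C} (+1)
site 5, node PVY: PV={A,C} ∩ Y={C} → {C} (+0)
site 5, node APVWY: AW={G,T} ∪ PVY={C} → {C,G,T} (+1)
site 5, node APQVWY: APVWY={C,G,T} ∩ Q={T} → {T} (+0)
site 6, node AW: A={A} ∪ W={T} → {A,T} (+1)
site 6, node PV: P={A} ∪ V={G} → {A,G} (+1)
site 6, node PVY: PV={A,G} ∪ Y={C} → {A,C,G} (+1)
site 6, node APVWY: AW={A,T} ∩ PVY={A,C,G} → {A} (+0)
site 6, node APQVWY: APVWY={A} ∪ Q={C} → {A,C} (+1)
site 7, node AW: A={G} ∪ W={A} → {A,G} (+1)
site 7, node PV: P={G} ∪ V={C} → {C,G} (+1)
site 7, node PVY: PV={C,G} ∩ Y={G} → {G} (+0)
site 7, node APVWY: AW={A,G} ∩ PVY={G} → {G} (+0)
site 7, node APQVWY: APVWY={G} ∪ Q={T} → {G,T} (+1)
per-site changes: [3, 3, 4, 4, 3, 3, 4, 3]; total = 27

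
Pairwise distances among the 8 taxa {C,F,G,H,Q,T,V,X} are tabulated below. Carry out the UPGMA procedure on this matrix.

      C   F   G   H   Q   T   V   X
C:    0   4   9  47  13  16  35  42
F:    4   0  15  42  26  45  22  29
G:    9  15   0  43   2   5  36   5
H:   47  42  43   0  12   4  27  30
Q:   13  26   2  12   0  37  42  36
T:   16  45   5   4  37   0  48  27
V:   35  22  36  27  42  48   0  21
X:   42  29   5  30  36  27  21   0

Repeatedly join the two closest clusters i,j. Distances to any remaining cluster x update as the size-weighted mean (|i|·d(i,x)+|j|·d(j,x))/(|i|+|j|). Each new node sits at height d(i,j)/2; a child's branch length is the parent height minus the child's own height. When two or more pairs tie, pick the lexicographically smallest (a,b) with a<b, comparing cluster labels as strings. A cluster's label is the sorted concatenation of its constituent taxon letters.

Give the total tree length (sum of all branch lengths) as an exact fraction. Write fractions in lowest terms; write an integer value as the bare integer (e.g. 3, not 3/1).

3379/48

step 1: merge (G,Q) at d=2; branch lengths G→1, Q→1; new cluster GQ
  updated: d(C,GQ)=11, d(F,GQ)=41/2, d(GQ,H)=55/2, d(GQ,T)=21, d(GQ,V)=39, d(GQ,X)=41/2
step 2: merge (C,F) at d=4; branch lengths C→2, F→2; new cluster CF
  updated: d(CF,GQ)=63/4, d(CF,H)=89/2, d(CF,T)=61/2, d(CF,V)=57/2, d(CF,X)=71/2
step 3: merge (H,T) at d=4; branch lengths H→2, T→2; new cluster HT
  updated: d(CF,HT)=75/2, d(GQ,HT)=97/4, d(HT,V)=75/2, d(HT,X)=57/2
step 4: merge (CF,GQ) at d=63/4; branch lengths CF→47/8, GQ→55/8; new cluster CFGQ
  updated: d(CFGQ,HT)=247/8, d(CFGQ,V)=135/4, d(CFGQ,X)=28
step 5: merge (V,X) at d=21; branch lengths V→21/2, X→21/2; new cluster VX
  updated: d(CFGQ,VX)=247/8, d(HT,VX)=33
step 6: merge (CFGQ,HT) at d=247/8; branch lengths CFGQ→121/16, HT→215/16; new cluster CFGHQT
  updated: d(CFGHQT,VX)=379/12
step 7: merge (CFGHQT,VX) at d=379/12; branch lengths CFGHQT→17/48, VX→127/24; new cluster CFGHQTVX
final tree: ((((C:2,F:2):47/8,(G:1,Q:1):55/8):121/16,(H:2,T:2):215/16):17/48,(V:21/2,X:21/2):127/24)
total length: 3379/48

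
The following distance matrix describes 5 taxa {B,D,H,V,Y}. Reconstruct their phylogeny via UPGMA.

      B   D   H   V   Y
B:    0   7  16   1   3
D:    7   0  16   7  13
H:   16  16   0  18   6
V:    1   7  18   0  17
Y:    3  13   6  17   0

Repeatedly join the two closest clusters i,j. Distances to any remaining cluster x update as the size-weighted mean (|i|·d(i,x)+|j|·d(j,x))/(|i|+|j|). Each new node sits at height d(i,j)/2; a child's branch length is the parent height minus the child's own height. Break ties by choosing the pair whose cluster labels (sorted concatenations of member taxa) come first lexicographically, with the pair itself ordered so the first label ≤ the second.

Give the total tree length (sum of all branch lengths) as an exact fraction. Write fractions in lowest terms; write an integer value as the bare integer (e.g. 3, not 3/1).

step 1: merge (B,V) at d=1; branch lengths B→1/2, V→1/2; new cluster BV
  updated: d(BV,D)=7, d(BV,H)=17, d(BV,Y)=10
step 2: merge (H,Y) at d=6; branch lengths H→3, Y→3; new cluster HY
  updated: d(BV,HY)=27/2, d(D,HY)=29/2
step 3: merge (BV,D) at d=7; branch lengths BV→3, D→7/2; new cluster BDV
  updated: d(BDV,HY)=83/6
step 4: merge (BDV,HY) at d=83/6; branch lengths BDV→41/12, HY→47/12; new cluster BDHVY
final tree: (((B:1/2,V:1/2):3,D:7/2):41/12,(H:3,Y:3):47/12)
total length: 125/6

125/6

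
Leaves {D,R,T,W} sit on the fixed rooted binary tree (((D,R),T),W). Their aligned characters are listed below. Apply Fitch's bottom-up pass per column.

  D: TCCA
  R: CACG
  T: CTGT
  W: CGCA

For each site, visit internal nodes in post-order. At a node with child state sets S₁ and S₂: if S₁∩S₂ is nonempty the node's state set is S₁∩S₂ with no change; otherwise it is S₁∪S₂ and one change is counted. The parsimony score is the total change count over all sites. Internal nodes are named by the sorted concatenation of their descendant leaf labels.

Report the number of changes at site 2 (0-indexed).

site 0, node DR: D={T} ∪ R={C} → {C,T} (+1)
site 0, node DRT: DR={C,T} ∩ T={C} → {C} (+0)
site 0, node DRTW: DRT={C} ∩ W={C} → {C} (+0)
site 1, node DR: D={C} ∪ R={A} → {A,C} (+1)
site 1, node DRT: DR={A,C} ∪ T={T} → {A,C,T} (+1)
site 1, node DRTW: DRT={A,C,T} ∪ W={G} → {A,C,G,T} (+1)
site 2, node DR: D={C} ∩ R={C} → {C} (+0)
site 2, node DRT: DR={C} ∪ T={G} → {C,G} (+1)
site 2, node DRTW: DRT={C,G} ∩ W={C} → {C} (+0)
site 3, node DR: D={A} ∪ R={G} → {A,G} (+1)
site 3, node DRT: DR={A,G} ∪ T={T} → {A,G,T} (+1)
site 3, node DRTW: DRT={A,G,T} ∩ W={A} → {A} (+0)
per-site changes: [1, 3, 1, 2]; total = 7

1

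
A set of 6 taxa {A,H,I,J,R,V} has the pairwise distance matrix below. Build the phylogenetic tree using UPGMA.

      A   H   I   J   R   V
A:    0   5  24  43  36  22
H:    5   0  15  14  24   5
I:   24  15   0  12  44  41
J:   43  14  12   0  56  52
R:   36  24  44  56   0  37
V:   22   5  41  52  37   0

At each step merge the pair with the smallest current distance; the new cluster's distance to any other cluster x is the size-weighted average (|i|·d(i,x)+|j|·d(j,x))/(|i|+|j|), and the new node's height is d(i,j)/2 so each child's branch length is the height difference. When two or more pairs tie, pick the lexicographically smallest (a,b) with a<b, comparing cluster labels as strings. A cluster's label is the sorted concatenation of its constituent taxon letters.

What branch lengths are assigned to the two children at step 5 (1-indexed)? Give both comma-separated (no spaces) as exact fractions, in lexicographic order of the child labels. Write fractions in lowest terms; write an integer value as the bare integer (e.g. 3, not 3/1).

step 1: merge (A,H) at d=5; branch lengths A→5/2, H→5/2; new cluster AH
  updated: d(AH,I)=39/2, d(AH,J)=57/2, d(AH,R)=30, d(AH,V)=27/2
step 2: merge (I,J) at d=12; branch lengths I→6, J→6; new cluster IJ
  updated: d(AH,IJ)=24, d(IJ,R)=50, d(IJ,V)=93/2
step 3: merge (AH,V) at d=27/2; branch lengths AH→17/4, V→27/4; new cluster AHV
  updated: d(AHV,IJ)=63/2, d(AHV,R)=97/3
step 4: merge (AHV,IJ) at d=63/2; branch lengths AHV→9, IJ→39/4; new cluster AHIJV
  updated: d(AHIJV,R)=197/5
step 5: merge (AHIJV,R) at d=197/5; branch lengths AHIJV→79/20, R→197/10; new cluster AHIJRV
final tree: ((((A:5/2,H:5/2):17/4,V:27/4):9,(I:6,J:6):39/4):79/20,R:197/10)
total length: 352/5

79/20,197/10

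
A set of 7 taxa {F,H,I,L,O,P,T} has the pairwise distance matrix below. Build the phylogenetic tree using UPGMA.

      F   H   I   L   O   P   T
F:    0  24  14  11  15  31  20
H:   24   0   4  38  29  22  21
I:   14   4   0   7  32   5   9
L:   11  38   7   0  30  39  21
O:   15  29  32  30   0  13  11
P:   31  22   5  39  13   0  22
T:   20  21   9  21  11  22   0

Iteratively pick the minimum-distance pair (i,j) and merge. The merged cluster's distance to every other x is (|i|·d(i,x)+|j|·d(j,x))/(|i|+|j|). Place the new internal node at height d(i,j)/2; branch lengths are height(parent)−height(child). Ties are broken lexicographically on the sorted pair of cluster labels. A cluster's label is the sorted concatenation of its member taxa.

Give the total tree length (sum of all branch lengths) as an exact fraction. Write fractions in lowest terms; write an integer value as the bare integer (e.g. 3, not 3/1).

1. join H+I (d=4) ⇒ HI; edges |H|=2, |I|=2
  updated: d(F,HI)=19, d(HI,L)=45/2, d(HI,O)=61/2, d(HI,P)=27/2, d(HI,T)=15
2. join F+L (d=11) ⇒ FL; edges |F|=11/2, |L|=11/2
  updated: d(FL,HI)=83/4, d(FL,O)=45/2, d(FL,P)=35, d(FL,T)=41/2
3. join O+T (d=11) ⇒ OT; edges |O|=11/2, |T|=11/2
  updated: d(FL,OT)=43/2, d(HI,OT)=91/4, d(OT,P)=35/2
4. join HI+P (d=27/2) ⇒ HIP; edges |HI|=19/4, |P|=27/4
  updated: d(FL,HIP)=51/2, d(HIP,OT)=21
5. join HIP+OT (d=21) ⇒ HIOPT; edges |HIP|=15/4, |OT|=5
  updated: d(FL,HIOPT)=239/10
6. join FL+HIOPT (d=239/10) ⇒ FHILOPT; edges |FL|=129/20, |HIOPT|=29/20
final tree: ((F:11/2,L:11/2):129/20,(((H:2,I:2):19/4,P:27/4):15/4,(O:11/2,T:11/2):5):29/20)
total length: 1083/20

1083/20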